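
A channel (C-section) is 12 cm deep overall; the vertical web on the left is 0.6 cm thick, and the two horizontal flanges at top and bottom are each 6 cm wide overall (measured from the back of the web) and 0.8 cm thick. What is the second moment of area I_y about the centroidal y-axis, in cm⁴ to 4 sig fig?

I_y ≈ 56.56 cm⁴

Decompose the section into non-overlapping parts with the origin at the bottom-left of its bounding rectangle.
Web: 0.6 × 12, A = 7.2 cm², x = 0.3 cm, Ī = 0.216 cm⁴.
Top flange (beyond web): 5.4 × 0.8, A = 4.32 cm², x = 3.3 cm, Ī = 10.4976 cm⁴.
Bottom flange (beyond web): 5.4 × 0.8, A = 4.32 cm², x = 3.3 cm, Ī = 10.4976 cm⁴.
Centroid: x̄ = ΣA·x / ΣA = 1.93636 cm.
Transfer each piece to the centroidal y-axis using Ī + A·d² with d = x − 1.93636:
  web: d = -1.63636 cm → contributes +19.4953 cm⁴
  top flange (beyond web): d = 1.36364 cm → contributes +18.5307 cm⁴
  bottom flange (beyond web): d = 1.36364 cm → contributes +18.5307 cm⁴
Total I = 56.5567 cm⁴.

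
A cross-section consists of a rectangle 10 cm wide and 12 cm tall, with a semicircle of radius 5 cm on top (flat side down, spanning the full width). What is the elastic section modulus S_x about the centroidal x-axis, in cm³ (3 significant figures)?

S_x ≈ 385 cm³

Treat the section as a set of non-overlapping primitives; coordinates are from the bounding-box lower-left.
Rectangular body: 10 × 12, A = 120 cm², y = 6 cm, Ī = 1 440 cm⁴.
Semicircular cap: semicircle r = 5, A = 39.27 cm², y = 14.122 cm, Ī = 68.598 cm⁴.
Centroid: ȳ = ΣA·y / ΣA = 8.0026 cm.
Transfer each piece to the centroidal x-axis using Ī + A·d² with d = y − 8.0026:
  rectangular body: d = -2.0026 cm → contributes +1921.2 cm⁴
  semicircular cap: d = 6.1195 cm → contributes +1539.2 cm⁴
Total I = 3460.4 cm⁴.
Extreme fibre distance c = 8.9974 cm; S = I/c = 384.6 cm³.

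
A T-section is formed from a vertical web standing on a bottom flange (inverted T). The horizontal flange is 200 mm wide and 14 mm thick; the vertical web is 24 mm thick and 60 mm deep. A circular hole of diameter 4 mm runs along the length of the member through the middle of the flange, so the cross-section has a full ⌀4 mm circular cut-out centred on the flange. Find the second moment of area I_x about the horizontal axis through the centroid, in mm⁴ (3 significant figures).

I_x ≈ 1.78 × 10⁶ mm⁴

Break the section into simple shapes (no overlaps), measuring from the bottom-left corner of the bounding box.
Flange: 200 × 14, A = 2 800 mm², y = 7 mm, Ī = 45 733 mm⁴.
Web: 24 × 60, A = 1 440 mm², y = 44 mm, Ī = 432 000 mm⁴.
Hole (subtracted): ⌀4, A = 12.566 mm², y = 7 mm, Ī = 12.566 mm⁴.
Centroid: ȳ = ΣA·y / ΣA = 19.603 mm.
Transfer each piece to the horizontal axis through the centroid using Ī + A·d² with d = y − 19.603:
  flange: d = -12.603 mm → contributes +490 501 mm⁴
  web: d = 24.397 mm → contributes +1 289 080 mm⁴
  hole: d = -12.603 mm → contributes −2008.7 mm⁴
Total I = 1 777 572 mm⁴.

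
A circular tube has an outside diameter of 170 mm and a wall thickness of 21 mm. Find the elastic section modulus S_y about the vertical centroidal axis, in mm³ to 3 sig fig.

S_y ≈ 3.27 × 10⁵ mm³

Treat the section as a set of non-overlapping primitives; coordinates are from the bounding-box lower-left.
Outer circle: ⌀170, A = 22 698 mm², x = 85 mm, Ī = 40 998 275 mm⁴.
Bore (subtracted): ⌀128, A = 12 868 mm², x = 85 mm, Ī = 13 176 795 mm⁴.
By symmetry the centroid is at mid-width, x̄ = 85 mm.
All pieces are centred on the vertical centroidal axis, so I = ΣĪ (holes subtracted) = 27 821 480 mm⁴.
Extreme fibre distance c = 85 mm; S = I/c = 327 312 mm³.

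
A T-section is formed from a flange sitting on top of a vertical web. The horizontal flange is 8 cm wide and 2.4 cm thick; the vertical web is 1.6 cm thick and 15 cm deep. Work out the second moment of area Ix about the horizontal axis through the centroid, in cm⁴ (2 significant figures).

Break the section into simple shapes (no overlaps), measuring from the bottom-left corner of the bounding box.
Flange: 8 × 2.4, A = 19.2 cm², y = 16.2 cm, Ī = 9.216 cm⁴.
Web: 1.6 × 15, A = 24 cm², y = 7.5 cm, Ī = 450 cm⁴.
Centroid: ȳ = ΣA·y / ΣA = 11.37 cm.
Transfer each piece to the horizontal axis through the centroid using Ī + A·d² with d = y − 11.37:
  flange: d = 4.833 cm → contributes +457.7 cm⁴
  web: d = -3.867 cm → contributes +808.8 cm⁴
Total I = 1 267 cm⁴.

Ix ≈ 1300 cm⁴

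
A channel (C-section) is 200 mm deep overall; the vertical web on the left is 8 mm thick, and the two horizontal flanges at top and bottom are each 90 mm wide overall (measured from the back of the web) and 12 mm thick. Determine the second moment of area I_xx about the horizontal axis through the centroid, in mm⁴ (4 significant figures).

I_xx ≈ 2.275 × 10⁷ mm⁴

Break the section into simple shapes (no overlaps), measuring from the bottom-left corner of the bounding box.
Web: 8 × 200, A = 1 600 mm², y = 100 mm, Ī = 5 333 333 mm⁴.
Top flange (beyond web): 82 × 12, A = 984 mm², y = 194 mm, Ī = 11 808 mm⁴.
Bottom flange (beyond web): 82 × 12, A = 984 mm², y = 6 mm, Ī = 11 808 mm⁴.
By symmetry the centroid is at mid-height, ȳ = 100 mm.
Transfer each piece to the horizontal axis through the centroid using Ī + A·d² with d = y − 100:
  web: d = 0 mm → contributes +5 333 333 mm⁴
  top flange (beyond web): d = 94 mm → contributes +8 706 432 mm⁴
  bottom flange (beyond web): d = -94 mm → contributes +8 706 432 mm⁴
Total I = 22 746 197 mm⁴.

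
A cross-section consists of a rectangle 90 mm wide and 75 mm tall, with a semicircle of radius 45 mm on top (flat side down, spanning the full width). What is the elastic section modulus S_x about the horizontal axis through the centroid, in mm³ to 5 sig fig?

S_x ≈ 1.6374 × 10⁵ mm³

Break the section into simple shapes (no overlaps), measuring from the bottom-left corner of the bounding box.
Rectangular body: 90 × 75, A = 6 750 mm², y = 37.5 mm, Ī = 3 164 063 mm⁴.
Semicircular cap: semicircle r = 45, A = 3180.863 mm², y = 94.09859 mm, Ī = 450072.1 mm⁴.
Centroid: ȳ = ΣA·y / ΣA = 55.62857 mm.
Transfer each piece to the horizontal axis through the centroid using Ī + A·d² with d = y − 55.62857:
  rectangular body: d = -18.12857 mm → contributes +5 382 417 mm⁴
  semicircular cap: d = 38.47002 mm → contributes +5 157 566 mm⁴
Total I = 10 539 983 mm⁴.
Extreme fibre distance c = 64.37143 mm; S = I/c = 163 737 mm³.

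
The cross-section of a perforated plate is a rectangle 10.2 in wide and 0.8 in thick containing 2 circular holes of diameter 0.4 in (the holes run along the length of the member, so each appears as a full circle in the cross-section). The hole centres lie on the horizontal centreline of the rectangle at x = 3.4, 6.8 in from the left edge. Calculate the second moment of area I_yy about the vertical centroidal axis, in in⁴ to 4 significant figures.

Break the section into simple shapes (no overlaps), measuring from the bottom-left corner of the bounding box.
Plate: 10.2 × 0.8, A = 8.16 in², x = 5.1 in, Ī = 70.7472 in⁴.
Hole 1 (subtracted): ⌀0.4, A = 0.125664 in², x = 3.4 in, Ī = 0.00125664 in⁴.
Hole 2 (subtracted): ⌀0.4, A = 0.125664 in², x = 6.8 in, Ī = 0.00125664 in⁴.
By symmetry the centroid is at mid-width, x̄ = 5.1 in.
Transfer each piece to the vertical centroidal axis using Ī + A·d² with d = x − 5.1:
  plate: d = 0 in → contributes +70.7472 in⁴
  hole 1: d = -1.7 in → contributes −0.364425 in⁴
  hole 2: d = 1.7 in → contributes −0.364425 in⁴
Total I = 70.0184 in⁴.

I_yy ≈ 70.02 in⁴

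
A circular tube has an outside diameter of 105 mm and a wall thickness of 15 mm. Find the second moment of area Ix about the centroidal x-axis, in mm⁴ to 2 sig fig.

Treat the section as a set of non-overlapping primitives; coordinates are from the bounding-box lower-left.
Outer circle: ⌀105, A = 8 659 mm², y = 52.5 mm, Ī = 5 966 602 mm⁴.
Bore (subtracted): ⌀75, A = 4 418 mm², y = 52.5 mm, Ī = 1 553 156 mm⁴.
By symmetry the centroid is at mid-height, ȳ = 52.5 mm.
All pieces are centred on the centroidal x-axis, so I = ΣĪ (holes subtracted) = 4 413 447 mm⁴.

Ix ≈ 4.4 × 10⁶ mm⁴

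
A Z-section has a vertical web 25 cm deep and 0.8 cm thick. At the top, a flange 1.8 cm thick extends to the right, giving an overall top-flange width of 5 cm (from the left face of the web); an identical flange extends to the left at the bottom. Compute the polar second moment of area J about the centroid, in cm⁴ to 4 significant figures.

J ≈ 3198 cm⁴

Break the section into simple shapes (no overlaps), measuring from the bottom-left corner of the bounding box.
Web: 0.8 × 25, A = 20 cm², y = 12.5 cm, Ī = 1041.67 cm⁴.
Top flange (beyond web): 4.2 × 1.8, A = 7.56 cm², y = 24.1 cm, Ī = 2.0412 cm⁴.
Bottom flange (beyond web): 4.2 × 1.8, A = 7.56 cm², y = 0.9 cm, Ī = 2.0412 cm⁴.
Centroid: ȳ = ΣA·y / ΣA = 12.5 cm.
Transfer each piece to the centroidal x-axis using Ī + A·d² with d = y − 12.5:
  web: d = 0 cm → contributes +1041.67 cm⁴
  top flange (beyond web): d = 11.6 cm → contributes +1019.31 cm⁴
  bottom flange (beyond web): d = -11.6 cm → contributes +1019.31 cm⁴
Total I = 3080.3 cm⁴.
For the y-axis: x̄ = 4.6 cm.
Repeating about the centroidal y-axis gives I_y = 117.793 cm⁴.
Polar second moment: J = I_x + I_y = 3198.09 cm⁴.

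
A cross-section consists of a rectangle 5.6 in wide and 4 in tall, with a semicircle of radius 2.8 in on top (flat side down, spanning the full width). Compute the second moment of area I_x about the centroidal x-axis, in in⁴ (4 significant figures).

I_x ≈ 117.4 in⁴

Treat the section as a set of non-overlapping primitives; coordinates are from the bounding-box lower-left.
Rectangular body: 5.6 × 4, A = 22.4 in², y = 2 in, Ī = 29.8667 in⁴.
Semicircular cap: semicircle r = 2.8, A = 12.315 in², y = 5.18836 in, Ī = 6.74628 in⁴.
Centroid: ȳ = ΣA·y / ΣA = 3.13106 in.
Transfer each piece to the centroidal x-axis using Ī + A·d² with d = y − 3.13106:
  rectangular body: d = -1.13106 in → contributes +58.5228 in⁴
  semicircular cap: d = 2.0573 in → contributes +58.8694 in⁴
Total I = 117.392 in⁴.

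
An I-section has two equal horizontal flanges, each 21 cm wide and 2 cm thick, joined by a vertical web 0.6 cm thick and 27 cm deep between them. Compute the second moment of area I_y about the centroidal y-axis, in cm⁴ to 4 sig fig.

Treat the section as a set of non-overlapping primitives; coordinates are from the bounding-box lower-left.
Bottom flange: 21 × 2, A = 42 cm², x = 10.5 cm, Ī = 1543.5 cm⁴.
Web: 0.6 × 27, A = 16.2 cm², x = 10.5 cm, Ī = 0.486 cm⁴.
Top flange: 21 × 2, A = 42 cm², x = 10.5 cm, Ī = 1543.5 cm⁴.
By symmetry the centroid is at mid-width, x̄ = 10.5 cm.
All pieces are centred on the centroidal y-axis, so I = ΣĪ = 3087.49 cm⁴.

I_y ≈ 3087 cm⁴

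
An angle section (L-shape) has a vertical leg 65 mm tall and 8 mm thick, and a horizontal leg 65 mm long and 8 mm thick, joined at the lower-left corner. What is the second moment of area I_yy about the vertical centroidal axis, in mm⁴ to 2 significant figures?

Decompose the section into non-overlapping parts with the origin at the bottom-left of its bounding rectangle.
Vertical leg: 8 × 65, A = 520 mm², x = 4 mm, Ī = 2 773 mm⁴.
Horizontal leg (remainder): 57 × 8, A = 456 mm², x = 36.5 mm, Ī = 123 462 mm⁴.
Centroid: x̄ = ΣA·x / ΣA = 19.18 mm.
Transfer each piece to the vertical centroidal axis using Ī + A·d² with d = x − 19.18:
  vertical leg: d = -15.18 mm → contributes +122 668 mm⁴
  horizontal leg (remainder): d = 17.32 mm → contributes +260 184 mm⁴
Total I = 382 852 mm⁴.

I_yy ≈ 3.8 × 10⁵ mm⁴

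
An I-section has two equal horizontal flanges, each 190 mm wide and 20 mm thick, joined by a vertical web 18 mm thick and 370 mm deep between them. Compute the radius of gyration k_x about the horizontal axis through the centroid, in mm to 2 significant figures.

Decompose the section into non-overlapping parts with the origin at the bottom-left of its bounding rectangle.
Bottom flange: 190 × 20, A = 3 800 mm², y = 10 mm, Ī = 126 667 mm⁴.
Web: 18 × 370, A = 6 660 mm², y = 205 mm, Ī = 75 979 500 mm⁴.
Top flange: 190 × 20, A = 3 800 mm², y = 400 mm, Ī = 126 667 mm⁴.
By symmetry the centroid is at mid-height, ȳ = 205 mm.
Transfer each piece to the horizontal axis through the centroid using Ī + A·d² with d = y − 205:
  bottom flange: d = -195 mm → contributes +144 621 667 mm⁴
  web: d = 0 mm → contributes +75 979 500 mm⁴
  top flange: d = 195 mm → contributes +144 621 667 mm⁴
Total I = 365 222 833 mm⁴.
Radius of gyration: k = √(I/A) = √(365 222 833 / 14 260) = 160 mm.

k_x ≈ 160 mm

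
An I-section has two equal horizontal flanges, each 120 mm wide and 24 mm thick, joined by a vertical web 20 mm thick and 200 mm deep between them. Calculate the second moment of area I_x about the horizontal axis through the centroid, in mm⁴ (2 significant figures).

I_x ≈ 8.6 × 10⁷ mm⁴

Treat the section as a set of non-overlapping primitives; coordinates are from the bounding-box lower-left.
Bottom flange: 120 × 24, A = 2 880 mm², y = 12 mm, Ī = 138 240 mm⁴.
Web: 20 × 200, A = 4 000 mm², y = 124 mm, Ī = 13 333 333 mm⁴.
Top flange: 120 × 24, A = 2 880 mm², y = 236 mm, Ī = 138 240 mm⁴.
By symmetry the centroid is at mid-height, ȳ = 124 mm.
Transfer each piece to the horizontal axis through the centroid using Ī + A·d² with d = y − 124:
  bottom flange: d = -112 mm → contributes +36 264 960 mm⁴
  web: d = 0 mm → contributes +13 333 333 mm⁴
  top flange: d = 112 mm → contributes +36 264 960 mm⁴
Total I = 85 863 253 mm⁴.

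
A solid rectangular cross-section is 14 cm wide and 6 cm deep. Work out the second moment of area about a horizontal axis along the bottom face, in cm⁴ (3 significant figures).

I_base ≈ 1010 cm⁴

The section: 14 × 6, A = 84 cm², y = 3 cm, Ī = 252 cm⁴.
Transfer it to a horizontal axis along the bottom face using Ī + A·d² with d = y − 0:
  the section: d = 3 cm → contributes +1 008 cm⁴
Total I = 1 008 cm⁴.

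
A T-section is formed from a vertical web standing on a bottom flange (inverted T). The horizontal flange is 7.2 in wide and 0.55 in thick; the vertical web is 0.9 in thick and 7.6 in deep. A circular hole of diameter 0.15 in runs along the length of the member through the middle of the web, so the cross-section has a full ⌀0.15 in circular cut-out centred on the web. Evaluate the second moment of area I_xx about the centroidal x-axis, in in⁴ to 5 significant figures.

Decompose the section into non-overlapping parts with the origin at the bottom-left of its bounding rectangle.
Flange: 7.2 × 0.55, A = 3.96 in², y = 0.275 in, Ī = 0.099825 in⁴.
Web: 0.9 × 7.6, A = 6.84 in², y = 4.35 in, Ī = 32.9232 in⁴.
Hole (subtracted): ⌀0.15, A = 0.01767146 in², y = 4.35 in, Ī = 0.00002485049 in⁴.
Centroid: ȳ = ΣA·y / ΣA = 2.853385 in.
Transfer each piece to the centroidal x-axis using Ī + A·d² with d = y − 2.853385:
  flange: d = -2.578385 in → contributes +26.42617 in⁴
  web: d = 1.496615 in → contributes +48.24383 in⁴
  hole: d = 1.496615 in → contributes −0.03960641 in⁴
Total I = 74.63039 in⁴.

I_xx ≈ 74.630 in⁴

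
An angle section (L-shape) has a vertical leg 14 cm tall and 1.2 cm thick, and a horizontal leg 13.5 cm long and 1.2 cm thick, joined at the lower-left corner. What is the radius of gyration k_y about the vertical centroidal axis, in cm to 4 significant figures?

k_y ≈ 4.160 cm

Treat the section as a set of non-overlapping primitives; coordinates are from the bounding-box lower-left.
Vertical leg: 1.2 × 14, A = 16.8 cm², x = 0.6 cm, Ī = 2.016 cm⁴.
Horizontal leg (remainder): 12.3 × 1.2, A = 14.76 cm², x = 7.35 cm, Ī = 186.087 cm⁴.
Centroid: x̄ = ΣA·x / ΣA = 3.75684 cm.
Transfer each piece to the vertical centroidal axis using Ī + A·d² with d = x − 3.75684:
  vertical leg: d = -3.15684 cm → contributes +169.439 cm⁴
  horizontal leg (remainder): d = 3.59316 cm → contributes +376.65 cm⁴
Total I = 546.089 cm⁴.
Radius of gyration: k = √(I/A) = √(546.089 / 31.56) = 4.15971 cm.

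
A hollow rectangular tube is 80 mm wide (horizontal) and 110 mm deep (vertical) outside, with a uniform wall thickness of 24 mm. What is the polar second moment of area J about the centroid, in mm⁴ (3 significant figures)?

Treat the section as a set of non-overlapping primitives; coordinates are from the bounding-box lower-left.
Outer rectangle: 80 × 110, A = 8 800 mm², y = 55 mm, Ī = 8 873 333 mm⁴.
Inner void (subtracted): 32 × 62, A = 1 984 mm², y = 55 mm, Ī = 635 541 mm⁴.
By symmetry the centroid is at mid-height, ȳ = 55 mm.
All pieces are centred on the centroidal x-axis, so I = ΣĪ (holes subtracted) = 8 237 792 mm⁴.
Repeating about the centroidal y-axis gives I_y = 4 524 032 mm⁴.
Polar second moment: J = I_x + I_y = 12 761 824 mm⁴.

J ≈ 1.28 × 10⁷ mm⁴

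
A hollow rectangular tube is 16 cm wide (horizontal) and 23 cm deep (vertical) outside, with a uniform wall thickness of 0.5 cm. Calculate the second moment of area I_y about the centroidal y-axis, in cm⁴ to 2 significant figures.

I_y ≈ 1700 cm⁴

Break the section into simple shapes (no overlaps), measuring from the bottom-left corner of the bounding box.
Outer rectangle: 16 × 23, A = 368 cm², x = 8 cm, Ī = 7 851 cm⁴.
Inner void (subtracted): 15 × 22, A = 330 cm², x = 8 cm, Ī = 6 188 cm⁴.
By symmetry the centroid is at mid-width, x̄ = 8 cm.
All pieces are centred on the centroidal y-axis, so I = ΣĪ (holes subtracted) = 1 663 cm⁴.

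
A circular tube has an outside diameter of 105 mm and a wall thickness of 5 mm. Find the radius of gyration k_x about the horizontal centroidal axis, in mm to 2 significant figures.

Treat the section as a set of non-overlapping primitives; coordinates are from the bounding-box lower-left.
Outer circle: ⌀105, A = 8 659 mm², y = 52.5 mm, Ī = 5 966 602 mm⁴.
Bore (subtracted): ⌀95, A = 7 088 mm², y = 52.5 mm, Ī = 3 998 198 mm⁴.
By symmetry the centroid is at mid-height, ȳ = 52.5 mm.
All pieces are centred on the horizontal centroidal axis, so I = ΣĪ (holes subtracted) = 1 968 404 mm⁴.
Radius of gyration: k = √(I/A) = √(1 968 404 / 1 571) = 35.4 mm.

k_x ≈ 35 mm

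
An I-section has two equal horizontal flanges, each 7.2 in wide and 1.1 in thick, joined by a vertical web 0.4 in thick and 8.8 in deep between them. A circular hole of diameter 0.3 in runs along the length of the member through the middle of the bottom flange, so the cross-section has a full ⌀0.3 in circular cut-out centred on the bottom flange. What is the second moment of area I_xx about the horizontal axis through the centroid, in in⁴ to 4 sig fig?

I_xx ≈ 410.7 in⁴

Split into non-overlapping primitives; take the origin at the lower-left of the bounding box.
Bottom flange: 7.2 × 1.1, A = 7.92 in², y = 0.55 in, Ī = 0.7986 in⁴.
Web: 0.4 × 8.8, A = 3.52 in², y = 5.5 in, Ī = 22.7157 in⁴.
Top flange: 7.2 × 1.1, A = 7.92 in², y = 10.45 in, Ī = 0.7986 in⁴.
Hole (subtracted): ⌀0.3, A = 0.0706858 in², y = 0.55 in, Ī = 0.000397608 in⁴.
Centroid: ȳ = ΣA·y / ΣA = 5.51814 in.
Transfer each piece to the horizontal axis through the centroid using Ī + A·d² with d = y − 5.51814:
  bottom flange: d = -4.96814 in → contributes +196.283 in⁴
  web: d = -0.0181393 in → contributes +22.7169 in⁴
  top flange: d = 4.93186 in → contributes +193.439 in⁴
  hole: d = -4.96814 in → contributes −1.74509 in⁴
Total I = 410.694 in⁴.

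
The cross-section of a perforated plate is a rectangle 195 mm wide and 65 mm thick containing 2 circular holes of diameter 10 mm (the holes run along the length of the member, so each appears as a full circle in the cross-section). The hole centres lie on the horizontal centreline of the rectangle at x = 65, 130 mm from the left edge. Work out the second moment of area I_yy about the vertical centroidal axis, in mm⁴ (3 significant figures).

Break the section into simple shapes (no overlaps), measuring from the bottom-left corner of the bounding box.
Plate: 195 × 65, A = 12 675 mm², x = 97.5 mm, Ī = 40 163 906 mm⁴.
Hole 1 (subtracted): ⌀10, A = 78.54 mm², x = 65 mm, Ī = 490.87 mm⁴.
Hole 2 (subtracted): ⌀10, A = 78.54 mm², x = 130 mm, Ī = 490.87 mm⁴.
By symmetry the centroid is at mid-width, x̄ = 97.5 mm.
Transfer each piece to the vertical centroidal axis using Ī + A·d² with d = x − 97.5:
  plate: d = 0 mm → contributes +40 163 906 mm⁴
  hole 1: d = -32.5 mm → contributes −83 449 mm⁴
  hole 2: d = 32.5 mm → contributes −83 449 mm⁴
Total I = 39 997 009 mm⁴.

I_yy ≈ 4.00 × 10⁷ mm⁴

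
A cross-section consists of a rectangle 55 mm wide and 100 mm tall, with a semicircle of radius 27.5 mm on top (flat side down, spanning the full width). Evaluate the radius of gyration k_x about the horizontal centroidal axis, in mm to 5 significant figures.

Split into non-overlapping primitives; take the origin at the lower-left of the bounding box.
Rectangular body: 55 × 100, A = 5 500 mm², y = 50 mm, Ī = 4 583 333 mm⁴.
Semicircular cap: semicircle r = 27.5, A = 1187.915 mm², y = 111.6714 mm, Ī = 62771.55 mm⁴.
Centroid: ȳ = ΣA·y / ΣA = 60.95413 mm.
Transfer each piece to the horizontal centroidal axis using Ī + A·d² with d = y − 60.95413:
  rectangular body: d = -10.95413 mm → contributes +5 243 295 mm⁴
  semicircular cap: d = 50.71723 mm → contributes +3 118 370 mm⁴
Total I = 8 361 665 mm⁴.
Radius of gyration: k = √(I/A) = √(8 361 665 / 6687.915) = 35.35909 mm.

k_x ≈ 35.359 mm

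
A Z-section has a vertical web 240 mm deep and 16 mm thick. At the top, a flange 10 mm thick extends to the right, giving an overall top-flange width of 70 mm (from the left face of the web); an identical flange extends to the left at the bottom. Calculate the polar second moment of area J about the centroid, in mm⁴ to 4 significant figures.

Decompose the section into non-overlapping parts with the origin at the bottom-left of its bounding rectangle.
Web: 16 × 240, A = 3 840 mm², y = 120 mm, Ī = 18 432 000 mm⁴.
Top flange (beyond web): 54 × 10, A = 540 mm², y = 235 mm, Ī = 4 500 mm⁴.
Bottom flange (beyond web): 54 × 10, A = 540 mm², y = 5 mm, Ī = 4 500 mm⁴.
Centroid: ȳ = ΣA·y / ΣA = 120 mm.
Transfer each piece to the centroidal x-axis using Ī + A·d² with d = y − 120:
  web: d = 0 mm → contributes +18 432 000 mm⁴
  top flange (beyond web): d = 115 mm → contributes +7 146 000 mm⁴
  bottom flange (beyond web): d = -115 mm → contributes +7 146 000 mm⁴
Total I = 32 724 000 mm⁴.
For the y-axis: x̄ = 62 mm.
Repeating about the centroidal y-axis gives I_y = 1 667 360 mm⁴.
Polar second moment: J = I_x + I_y = 34 391 360 mm⁴.

J ≈ 3.439 × 10⁷ mm⁴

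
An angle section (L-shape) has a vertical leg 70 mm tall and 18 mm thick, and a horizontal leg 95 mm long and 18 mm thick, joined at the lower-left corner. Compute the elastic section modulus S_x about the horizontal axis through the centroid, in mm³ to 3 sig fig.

S_x ≈ 2.05 × 10⁴ mm³

Decompose the section into non-overlapping parts with the origin at the bottom-left of its bounding rectangle.
Vertical leg: 18 × 70, A = 1 260 mm², y = 35 mm, Ī = 514 500 mm⁴.
Horizontal leg (remainder): 77 × 18, A = 1 386 mm², y = 9 mm, Ī = 37 422 mm⁴.
Centroid: ȳ = ΣA·y / ΣA = 21.381 mm.
Transfer each piece to the horizontal axis through the centroid using Ī + A·d² with d = y − 21.381:
  vertical leg: d = 13.619 mm → contributes +748 203 mm⁴
  horizontal leg (remainder): d = -12.381 mm → contributes +249 879 mm⁴
Total I = 998 082 mm⁴.
Extreme fibre distance c = 48.619 mm; S = I/c = 20 529 mm³.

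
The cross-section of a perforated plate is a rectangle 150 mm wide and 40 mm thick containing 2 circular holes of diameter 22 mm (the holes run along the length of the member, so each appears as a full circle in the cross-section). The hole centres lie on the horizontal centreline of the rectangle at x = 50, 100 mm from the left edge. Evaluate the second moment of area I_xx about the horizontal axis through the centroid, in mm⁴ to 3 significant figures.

Split into non-overlapping primitives; take the origin at the lower-left of the bounding box.
Plate: 150 × 40, A = 6 000 mm², y = 20 mm, Ī = 800 000 mm⁴.
Hole 1 (subtracted): ⌀22, A = 380.13 mm², y = 20 mm, Ī = 11 499 mm⁴.
Hole 2 (subtracted): ⌀22, A = 380.13 mm², y = 20 mm, Ī = 11 499 mm⁴.
By symmetry the centroid is at mid-height, ȳ = 20 mm.
All pieces are centred on the horizontal axis through the centroid, so I = ΣĪ (holes subtracted) = 777 002 mm⁴.

I_xx ≈ 7.77 × 10⁵ mm⁴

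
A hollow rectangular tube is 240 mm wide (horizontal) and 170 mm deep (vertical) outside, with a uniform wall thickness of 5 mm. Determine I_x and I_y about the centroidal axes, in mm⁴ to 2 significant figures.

Split into non-overlapping primitives; take the origin at the lower-left of the bounding box.
Outer rectangle: 240 × 170, A = 40 800 mm², y = 85 mm, Ī = 98 260 000 mm⁴.
Inner void (subtracted): 230 × 160, A = 36 800 mm², y = 85 mm, Ī = 78 506 667 mm⁴.
By symmetry the centroid is at mid-height, ȳ = 85 mm.
All pieces are centred on the centroidal x-axis, so I = ΣĪ (holes subtracted) = 19 753 333 mm⁴.
Repeating about the centroidal y-axis gives I_y = 33 613 333 mm⁴.

I_x ≈ 2.0 × 10⁷ mm⁴, I_y ≈ 3.4 × 10⁷ mm⁴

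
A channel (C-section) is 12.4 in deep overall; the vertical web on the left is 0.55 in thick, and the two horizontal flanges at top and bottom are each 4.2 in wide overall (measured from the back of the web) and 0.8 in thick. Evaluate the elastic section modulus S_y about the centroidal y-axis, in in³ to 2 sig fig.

S_y ≈ 6.9 in³

Break the section into simple shapes (no overlaps), measuring from the bottom-left corner of the bounding box.
Web: 0.55 × 12.4, A = 6.82 in², x = 0.275 in, Ī = 0.1719 in⁴.
Top flange (beyond web): 3.65 × 0.8, A = 2.92 in², x = 2.375 in, Ī = 3.242 in⁴.
Bottom flange (beyond web): 3.65 × 0.8, A = 2.92 in², x = 2.375 in, Ī = 3.242 in⁴.
Centroid: x̄ = ΣA·x / ΣA = 1.244 in.
Transfer each piece to the centroidal y-axis using Ī + A·d² with d = x − 1.244:
  web: d = -0.9687 in → contributes +6.572 in⁴
  top flange (beyond web): d = 1.131 in → contributes +6.979 in⁴
  bottom flange (beyond web): d = 1.131 in → contributes +6.979 in⁴
Total I = 20.53 in⁴.
Extreme fibre distance c = 2.956 in; S = I/c = 6.944 in³.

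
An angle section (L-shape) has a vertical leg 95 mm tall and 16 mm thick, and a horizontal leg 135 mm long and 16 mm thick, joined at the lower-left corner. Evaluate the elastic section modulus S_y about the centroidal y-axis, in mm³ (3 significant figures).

Split into non-overlapping primitives; take the origin at the lower-left of the bounding box.
Vertical leg: 16 × 95, A = 1 520 mm², x = 8 mm, Ī = 32 427 mm⁴.
Horizontal leg (remainder): 119 × 16, A = 1 904 mm², x = 75.5 mm, Ī = 2 246 879 mm⁴.
Centroid: x̄ = ΣA·x / ΣA = 45.535 mm.
Transfer each piece to the centroidal y-axis using Ī + A·d² with d = x − 45.535:
  vertical leg: d = -37.535 mm → contributes +2 173 924 mm⁴
  horizontal leg (remainder): d = 29.965 mm → contributes +3 956 477 mm⁴
Total I = 6 130 401 mm⁴.
Extreme fibre distance c = 89.465 mm; S = I/c = 68 523 mm³.

S_y ≈ 6.85 × 10⁴ mm³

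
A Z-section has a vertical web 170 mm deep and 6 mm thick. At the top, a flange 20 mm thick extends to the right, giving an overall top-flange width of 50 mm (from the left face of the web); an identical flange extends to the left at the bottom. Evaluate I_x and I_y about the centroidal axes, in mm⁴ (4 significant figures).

Decompose the section into non-overlapping parts with the origin at the bottom-left of its bounding rectangle.
Web: 6 × 170, A = 1 020 mm², y = 85 mm, Ī = 2 456 500 mm⁴.
Top flange (beyond web): 44 × 20, A = 880 mm², y = 160 mm, Ī = 29333.3 mm⁴.
Bottom flange (beyond web): 44 × 20, A = 880 mm², y = 10 mm, Ī = 29333.3 mm⁴.
Centroid: ȳ = ΣA·y / ΣA = 85 mm.
Transfer each piece to the centroidal x-axis using Ī + A·d² with d = y − 85:
  web: d = 0 mm → contributes +2 456 500 mm⁴
  top flange (beyond web): d = 75 mm → contributes +4 979 333 mm⁴
  bottom flange (beyond web): d = -75 mm → contributes +4 979 333 mm⁴
Total I = 12 415 167 mm⁴.
For the y-axis: x̄ = 47 mm.
Repeating about the centroidal y-axis gives I_y = 1 387 007 mm⁴.

I_x ≈ 1.242 × 10⁷ mm⁴, I_y ≈ 1.387 × 10⁶ mm⁴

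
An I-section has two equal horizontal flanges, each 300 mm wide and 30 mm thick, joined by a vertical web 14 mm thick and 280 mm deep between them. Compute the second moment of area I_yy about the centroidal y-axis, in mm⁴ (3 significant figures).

Decompose the section into non-overlapping parts with the origin at the bottom-left of its bounding rectangle.
Bottom flange: 300 × 30, A = 9 000 mm², x = 150 mm, Ī = 67 500 000 mm⁴.
Web: 14 × 280, A = 3 920 mm², x = 150 mm, Ī = 64 027 mm⁴.
Top flange: 300 × 30, A = 9 000 mm², x = 150 mm, Ī = 67 500 000 mm⁴.
By symmetry the centroid is at mid-width, x̄ = 150 mm.
All pieces are centred on the centroidal y-axis, so I = ΣĪ = 135 064 027 mm⁴.

I_yy ≈ 1.35 × 10⁸ mm⁴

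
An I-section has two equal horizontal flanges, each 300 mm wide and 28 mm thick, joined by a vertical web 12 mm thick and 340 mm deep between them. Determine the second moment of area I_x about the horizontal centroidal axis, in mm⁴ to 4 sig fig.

Decompose the section into non-overlapping parts with the origin at the bottom-left of its bounding rectangle.
Bottom flange: 300 × 28, A = 8 400 mm², y = 14 mm, Ī = 548 800 mm⁴.
Web: 12 × 340, A = 4 080 mm², y = 198 mm, Ī = 39 304 000 mm⁴.
Top flange: 300 × 28, A = 8 400 mm², y = 382 mm, Ī = 548 800 mm⁴.
By symmetry the centroid is at mid-height, ȳ = 198 mm.
Transfer each piece to the horizontal centroidal axis using Ī + A·d² with d = y − 198:
  bottom flange: d = -184 mm → contributes +284 939 200 mm⁴
  web: d = 0 mm → contributes +39 304 000 mm⁴
  top flange: d = 184 mm → contributes +284 939 200 mm⁴
Total I = 609 182 400 mm⁴.

I_x ≈ 6.092 × 10⁸ mm⁴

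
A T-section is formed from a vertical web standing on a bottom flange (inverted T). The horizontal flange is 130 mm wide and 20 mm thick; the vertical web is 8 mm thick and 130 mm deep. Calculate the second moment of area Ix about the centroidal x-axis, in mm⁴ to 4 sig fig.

Ix ≈ 5.730 × 10⁶ mm⁴

Break the section into simple shapes (no overlaps), measuring from the bottom-left corner of the bounding box.
Flange: 130 × 20, A = 2 600 mm², y = 10 mm, Ī = 86666.7 mm⁴.
Web: 8 × 130, A = 1 040 mm², y = 85 mm, Ī = 1 464 667 mm⁴.
Centroid: ȳ = ΣA·y / ΣA = 31.4286 mm.
Transfer each piece to the centroidal x-axis using Ī + A·d² with d = y − 31.4286:
  flange: d = -21.4286 mm → contributes +1 280 544 mm⁴
  web: d = 53.5714 mm → contributes +4 449 361 mm⁴
Total I = 5 729 905 mm⁴.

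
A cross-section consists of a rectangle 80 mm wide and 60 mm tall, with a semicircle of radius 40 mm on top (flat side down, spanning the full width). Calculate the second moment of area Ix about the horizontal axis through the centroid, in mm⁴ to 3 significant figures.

Break the section into simple shapes (no overlaps), measuring from the bottom-left corner of the bounding box.
Rectangular body: 80 × 60, A = 4 800 mm², y = 30 mm, Ī = 1 440 000 mm⁴.
Semicircular cap: semicircle r = 40, A = 2513.3 mm², y = 76.977 mm, Ī = 280 978 mm⁴.
Centroid: ȳ = ΣA·y / ΣA = 46.144 mm.
Transfer each piece to the horizontal axis through the centroid using Ī + A·d² with d = y − 46.144:
  rectangular body: d = -16.144 mm → contributes +2 691 005 mm⁴
  semicircular cap: d = 30.833 mm → contributes +2 670 222 mm⁴
Total I = 5 361 227 mm⁴.

Ix ≈ 5.36 × 10⁶ mm⁴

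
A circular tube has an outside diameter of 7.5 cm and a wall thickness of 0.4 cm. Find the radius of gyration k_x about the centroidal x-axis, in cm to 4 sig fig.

Decompose the section into non-overlapping parts with the origin at the bottom-left of its bounding rectangle.
Outer circle: ⌀7.5, A = 44.1786 cm², y = 3.75 cm, Ī = 155.316 cm⁴.
Bore (subtracted): ⌀6.7, A = 35.2565 cm², y = 3.75 cm, Ī = 98.9166 cm⁴.
By symmetry the centroid is at mid-height, ȳ = 3.75 cm.
All pieces are centred on the centroidal x-axis, so I = ΣĪ (holes subtracted) = 56.399 cm⁴.
Radius of gyration: k = √(I/A) = √(56.399 / 8.92212) = 2.51421 cm.

k_x ≈ 2.514 cm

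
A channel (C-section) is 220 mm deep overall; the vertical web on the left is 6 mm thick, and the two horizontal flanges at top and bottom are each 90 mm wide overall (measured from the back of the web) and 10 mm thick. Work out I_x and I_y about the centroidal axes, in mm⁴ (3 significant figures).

I_x ≈ 2.39 × 10⁷ mm⁴, I_y ≈ 2.49 × 10⁶ mm⁴

Split into non-overlapping primitives; take the origin at the lower-left of the bounding box.
Web: 6 × 220, A = 1 320 mm², y = 110 mm, Ī = 5 324 000 mm⁴.
Top flange (beyond web): 84 × 10, A = 840 mm², y = 215 mm, Ī = 7 000 mm⁴.
Bottom flange (beyond web): 84 × 10, A = 840 mm², y = 5 mm, Ī = 7 000 mm⁴.
By symmetry the centroid is at mid-height, ȳ = 110 mm.
Transfer each piece to the centroidal x-axis using Ī + A·d² with d = y − 110:
  web: d = 0 mm → contributes +5 324 000 mm⁴
  top flange (beyond web): d = 105 mm → contributes +9 268 000 mm⁴
  bottom flange (beyond web): d = -105 mm → contributes +9 268 000 mm⁴
Total I = 23 860 000 mm⁴.
For the y-axis: x̄ = 28.2 mm.
Repeating about the centroidal y-axis gives I_y = 2 488 680 mm⁴.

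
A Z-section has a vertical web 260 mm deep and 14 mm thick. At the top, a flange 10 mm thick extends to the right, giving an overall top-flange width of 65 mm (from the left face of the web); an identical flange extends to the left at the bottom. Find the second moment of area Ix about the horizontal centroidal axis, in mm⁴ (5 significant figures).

Split into non-overlapping primitives; take the origin at the lower-left of the bounding box.
Web: 14 × 260, A = 3 640 mm², y = 130 mm, Ī = 20 505 333 mm⁴.
Top flange (beyond web): 51 × 10, A = 510 mm², y = 255 mm, Ī = 4 250 mm⁴.
Bottom flange (beyond web): 51 × 10, A = 510 mm², y = 5 mm, Ī = 4 250 mm⁴.
Centroid: ȳ = ΣA·y / ΣA = 130 mm.
Transfer each piece to the horizontal centroidal axis using Ī + A·d² with d = y − 130:
  web: d = 0 mm → contributes +20 505 333 mm⁴
  top flange (beyond web): d = 125 mm → contributes +7 973 000 mm⁴
  bottom flange (beyond web): d = -125 mm → contributes +7 973 000 mm⁴
Total I = 36 451 333 mm⁴.

Ix ≈ 3.6451 × 10⁷ mm⁴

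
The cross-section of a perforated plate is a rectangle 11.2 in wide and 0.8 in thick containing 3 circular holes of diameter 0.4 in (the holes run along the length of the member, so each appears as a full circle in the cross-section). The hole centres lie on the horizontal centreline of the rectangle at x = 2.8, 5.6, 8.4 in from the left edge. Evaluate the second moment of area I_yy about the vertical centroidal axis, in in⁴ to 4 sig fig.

I_yy ≈ 91.69 in⁴

Break the section into simple shapes (no overlaps), measuring from the bottom-left corner of the bounding box.
Plate: 11.2 × 0.8, A = 8.96 in², x = 5.6 in, Ī = 93.6619 in⁴.
Hole 1 (subtracted): ⌀0.4, A = 0.125664 in², x = 2.8 in, Ī = 0.00125664 in⁴.
Hole 2 (subtracted): ⌀0.4, A = 0.125664 in², x = 5.6 in, Ī = 0.00125664 in⁴.
Hole 3 (subtracted): ⌀0.4, A = 0.125664 in², x = 8.4 in, Ī = 0.00125664 in⁴.
By symmetry the centroid is at mid-width, x̄ = 5.6 in.
Transfer each piece to the vertical centroidal axis using Ī + A·d² with d = x − 5.6:
  plate: d = 0 in → contributes +93.6619 in⁴
  hole 1: d = -2.8 in → contributes −0.98646 in⁴
  hole 2: d = 0 in → contributes −0.00125664 in⁴
  hole 3: d = 2.8 in → contributes −0.98646 in⁴
Total I = 91.6877 in⁴.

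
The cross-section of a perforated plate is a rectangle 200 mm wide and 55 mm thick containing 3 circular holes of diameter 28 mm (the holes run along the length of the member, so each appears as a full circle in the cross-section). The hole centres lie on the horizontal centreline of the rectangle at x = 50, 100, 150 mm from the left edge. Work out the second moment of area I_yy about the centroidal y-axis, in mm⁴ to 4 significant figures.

Treat the section as a set of non-overlapping primitives; coordinates are from the bounding-box lower-left.
Plate: 200 × 55, A = 11 000 mm², x = 100 mm, Ī = 36 666 667 mm⁴.
Hole 1 (subtracted): ⌀28, A = 615.752 mm², x = 50 mm, Ī = 30171.9 mm⁴.
Hole 2 (subtracted): ⌀28, A = 615.752 mm², x = 100 mm, Ī = 30171.9 mm⁴.
Hole 3 (subtracted): ⌀28, A = 615.752 mm², x = 150 mm, Ī = 30171.9 mm⁴.
By symmetry the centroid is at mid-width, x̄ = 100 mm.
Transfer each piece to the centroidal y-axis using Ī + A·d² with d = x − 100:
  plate: d = 0 mm → contributes +36 666 667 mm⁴
  hole 1: d = -50 mm → contributes −1 569 552 mm⁴
  hole 2: d = 0 mm → contributes −30171.9 mm⁴
  hole 3: d = 50 mm → contributes −1 569 552 mm⁴
Total I = 33 497 390 mm⁴.

I_yy ≈ 3.350 × 10⁷ mm⁴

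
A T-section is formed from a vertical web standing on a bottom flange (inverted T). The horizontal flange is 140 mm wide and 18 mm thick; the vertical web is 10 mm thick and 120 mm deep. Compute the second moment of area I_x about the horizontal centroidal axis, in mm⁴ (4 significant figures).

Decompose the section into non-overlapping parts with the origin at the bottom-left of its bounding rectangle.
Flange: 140 × 18, A = 2 520 mm², y = 9 mm, Ī = 68 040 mm⁴.
Web: 10 × 120, A = 1 200 mm², y = 78 mm, Ī = 1 440 000 mm⁴.
Centroid: ȳ = ΣA·y / ΣA = 31.2581 mm.
Transfer each piece to the horizontal centroidal axis using Ī + A·d² with d = y − 31.2581:
  flange: d = -22.2581 mm → contributes +1 316 502 mm⁴
  web: d = 46.7419 mm → contributes +4 061 770 mm⁴
Total I = 5 378 272 mm⁴.

I_x ≈ 5.378 × 10⁶ mm⁴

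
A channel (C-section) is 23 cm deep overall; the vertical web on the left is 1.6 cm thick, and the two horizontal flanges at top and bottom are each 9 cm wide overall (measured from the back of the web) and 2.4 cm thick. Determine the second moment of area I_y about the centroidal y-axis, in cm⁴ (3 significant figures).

I_y ≈ 536 cm⁴

Break the section into simple shapes (no overlaps), measuring from the bottom-left corner of the bounding box.
Web: 1.6 × 23, A = 36.8 cm², x = 0.8 cm, Ī = 7.8507 cm⁴.
Top flange (beyond web): 7.4 × 2.4, A = 17.76 cm², x = 5.3 cm, Ī = 81.045 cm⁴.
Bottom flange (beyond web): 7.4 × 2.4, A = 17.76 cm², x = 5.3 cm, Ī = 81.045 cm⁴.
Centroid: x̄ = ΣA·x / ΣA = 3.0102 cm.
Transfer each piece to the centroidal y-axis using Ī + A·d² with d = x − 3.0102:
  web: d = -2.2102 cm → contributes +187.61 cm⁴
  top flange (beyond web): d = 2.2898 cm → contributes +174.17 cm⁴
  bottom flange (beyond web): d = 2.2898 cm → contributes +174.17 cm⁴
Total I = 535.95 cm⁴.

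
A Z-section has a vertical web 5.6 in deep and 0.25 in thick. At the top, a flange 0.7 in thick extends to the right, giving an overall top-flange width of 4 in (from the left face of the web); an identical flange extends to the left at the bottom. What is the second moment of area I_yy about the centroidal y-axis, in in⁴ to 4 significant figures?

Treat the section as a set of non-overlapping primitives; coordinates are from the bounding-box lower-left.
Web: 0.25 × 5.6, A = 1.4 in², x = 3.875 in, Ī = 0.00729167 in⁴.
Top flange (beyond web): 3.75 × 0.7, A = 2.625 in², x = 5.875 in, Ī = 3.07617 in⁴.
Bottom flange (beyond web): 3.75 × 0.7, A = 2.625 in², x = 1.875 in, Ī = 3.07617 in⁴.
Centroid: x̄ = ΣA·x / ΣA = 3.875 in.
Transfer each piece to the centroidal y-axis using Ī + A·d² with d = x − 3.875:
  web: d = 0 in → contributes +0.00729167 in⁴
  top flange (beyond web): d = 2 in → contributes +13.5762 in⁴
  bottom flange (beyond web): d = -2 in → contributes +13.5762 in⁴
Total I = 27.1596 in⁴.

I_yy ≈ 27.16 in⁴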